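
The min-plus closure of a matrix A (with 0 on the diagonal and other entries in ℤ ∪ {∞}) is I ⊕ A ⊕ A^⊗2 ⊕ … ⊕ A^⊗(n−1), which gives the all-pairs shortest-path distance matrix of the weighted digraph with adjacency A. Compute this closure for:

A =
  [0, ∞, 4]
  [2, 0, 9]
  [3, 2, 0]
Closure =
  [0, 6, 4]
  [2, 0, 6]
  [3, 2, 0]

This is the Floyd-Warshall all-pairs shortest-path computation. For each intermediate vertex k = 0, 1, …, 2, update dist[i][j] ← min(dist[i][j], dist[i][k] + dist[k][j]). The final matrix gives, for each (i, j), the minimum total weight of any directed path from i to j (possibly empty when i = j).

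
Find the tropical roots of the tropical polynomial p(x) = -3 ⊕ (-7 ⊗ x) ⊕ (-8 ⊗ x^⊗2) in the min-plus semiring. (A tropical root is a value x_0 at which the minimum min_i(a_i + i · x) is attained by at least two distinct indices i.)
Roots: {1, 4}

Each tropical root is a break point of the lower envelope of the lines y = a_i + i · x (there are 3 lines, with slopes 0, 1, ..., 2). Only the lines that attain the minimum somewhere contribute to roots; other lines are dominated. Here the surviving (envelope) indices are i = 2, i = 1, i = 0.
Intersections between consecutive envelope lines give the roots: for adjacent envelope indices i < j the intersection is x = (a_i − a_j) / (j − i). Reading off the sorted break points: {1, 4}.
Verification: at each break x_0, at least two indices attain the minimum of min_i(a_i + i · x_0).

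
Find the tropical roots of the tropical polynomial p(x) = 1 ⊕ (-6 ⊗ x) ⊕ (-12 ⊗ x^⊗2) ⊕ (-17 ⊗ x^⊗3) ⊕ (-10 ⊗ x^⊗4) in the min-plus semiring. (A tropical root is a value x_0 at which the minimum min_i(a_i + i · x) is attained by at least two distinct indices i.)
Roots: {-7, 5, 6, 7}

Each tropical root is a break point of the lower envelope of the lines y = a_i + i · x (there are 5 lines, with slopes 0, 1, ..., 4). Only the lines that attain the minimum somewhere contribute to roots; other lines are dominated. Here the surviving (envelope) indices are i = 4, i = 3, i = 2, i = 1, i = 0.
Intersections between consecutive envelope lines give the roots: for adjacent envelope indices i < j the intersection is x = (a_i − a_j) / (j − i). Reading off the sorted break points: {-7, 5, 6, 7}.
Verification: at each break x_0, at least two indices attain the minimum of min_i(a_i + i · x_0).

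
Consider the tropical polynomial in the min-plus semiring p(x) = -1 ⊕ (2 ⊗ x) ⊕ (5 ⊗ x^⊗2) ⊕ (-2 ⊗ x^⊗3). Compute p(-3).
p(-3) = -11

A tropical monomial a ⊗ x^⊗i evaluates to a + i · x. Evaluating each term at x = -3:
  Term 0 contributes -1 + 0 · -3 = -1
  Term 1 contributes 2 + 1 · -3 = -1
  Term 2 contributes 5 + 2 · -3 = -1
  Term 3 contributes -2 + 3 · -3 = -11
p(-3) = ⊕ of these = min[-1, -1, -1, -11] = -11.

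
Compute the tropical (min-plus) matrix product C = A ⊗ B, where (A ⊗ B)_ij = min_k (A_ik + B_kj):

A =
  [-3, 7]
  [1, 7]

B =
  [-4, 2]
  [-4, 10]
A ⊗ B =
  [-7, -1]
  [-3, 3]

Apply the min-plus product entry-by-entry:
  C[0][0] = min over k of (A[0][0] + B[0][0] = -3 + -4 = -7, A[0][1] + B[1][0] = 7 + -4 = 3) = -7 (attained at k = 0)
  C[0][1] = min over k of (A[0][0] + B[0][1] = -3 + 2 = -1, A[0][1] + B[1][1] = 7 + 10 = 17) = -1 (attained at k = 0)
  C[1][0] = min over k of (A[1][0] + B[0][0] = 1 + -4 = -3, A[1][1] + B[1][0] = 7 + -4 = 3) = -3 (attained at k = 0)
  C[1][1] = min over k of (A[1][0] + B[0][1] = 1 + 2 = 3, A[1][1] + B[1][1] = 7 + 10 = 17) = 3 (attained at k = 0)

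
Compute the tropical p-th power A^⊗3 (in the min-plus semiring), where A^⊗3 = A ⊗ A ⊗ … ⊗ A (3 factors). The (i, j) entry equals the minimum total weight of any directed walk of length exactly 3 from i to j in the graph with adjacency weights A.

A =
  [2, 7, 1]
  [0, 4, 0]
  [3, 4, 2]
A^⊗3 =
  [5, 7, 5]
  [4, 5, 3]
  [6, 8, 5]

Each entry (A^⊗3)_ij equals the minimum over all length-3 walks i = v_0 → v_1 → … → v_3 = j of Σ_t A[v_t][v_{t+1}]. For example, for (i, j) = (0, 2) we minimise over 9 possible intermediate vertex sequences; the minimum is 5, attained along the walk 0 → 0 → 0 → 2.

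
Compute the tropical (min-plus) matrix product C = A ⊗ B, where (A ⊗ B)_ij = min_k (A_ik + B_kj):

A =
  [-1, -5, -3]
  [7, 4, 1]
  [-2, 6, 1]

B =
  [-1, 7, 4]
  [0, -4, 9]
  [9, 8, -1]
A ⊗ B =
  [-5, -9, -4]
  [4, 0, 0]
  [-3, 2, 0]

Apply the min-plus product entry-by-entry:
  C[0][0] = min over k of (A[0][0] + B[0][0] = -1 + -1 = -2, A[0][1] + B[1][0] = -5 + 0 = -5, A[0][2] + B[2][0] = -3 + 9 = 6) = -5 (attained at k = 1)
  C[0][1] = min over k of (A[0][0] + B[0][1] = -1 + 7 = 6, A[0][1] + B[1][1] = -5 + -4 = -9, A[0][2] + B[2][1] = -3 + 8 = 5) = -9 (attained at k = 1)
  C[0][2] = min over k of (A[0][0] + B[0][2] = -1 + 4 = 3, A[0][1] + B[1][2] = -5 + 9 = 4, A[0][2] + B[2][2] = -3 + -1 = -4) = -4 (attained at k = 2)
  C[1][0] = min over k of (A[1][0] + B[0][0] = 7 + -1 = 6, A[1][1] + B[1][0] = 4 + 0 = 4, A[1][2] + B[2][0] = 1 + 9 = 10) = 4 (attained at k = 1)
  C[1][1] = min over k of (A[1][0] + B[0][1] = 7 + 7 = 14, A[1][1] + B[1][1] = 4 + -4 = 0, A[1][2] + B[2][1] = 1 + 8 = 9) = 0 (attained at k = 1)
  C[1][2] = min over k of (A[1][0] + B[0][2] = 7 + 4 = 11, A[1][1] + B[1][2] = 4 + 9 = 13, A[1][2] + B[2][2] = 1 + -1 = 0) = 0 (attained at k = 2)
  C[2][0] = min over k of (A[2][0] + B[0][0] = -2 + -1 = -3, A[2][1] + B[1][0] = 6 + 0 = 6, A[2][2] + B[2][0] = 1 + 9 = 10) = -3 (attained at k = 0)
  C[2][1] = min over k of (A[2][0] + B[0][1] = -2 + 7 = 5, A[2][1] + B[1][1] = 6 + -4 = 2, A[2][2] + B[2][1] = 1 + 8 = 9) = 2 (attained at k = 1)
  C[2][2] = min over k of (A[2][0] + B[0][2] = -2 + 4 = 2, A[2][1] + B[1][2] = 6 + 9 = 15, A[2][2] + B[2][2] = 1 + -1 = 0) = 0 (attained at k = 2)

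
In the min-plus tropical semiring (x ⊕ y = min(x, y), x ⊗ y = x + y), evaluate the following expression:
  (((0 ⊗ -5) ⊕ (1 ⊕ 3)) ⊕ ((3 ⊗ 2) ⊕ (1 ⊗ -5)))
(((0 ⊗ -5) ⊕ (1 ⊕ 3)) ⊕ ((3 ⊗ 2) ⊕ (1 ⊗ -5))) = -5

Expand innermost to outermost. Recall ⊕ takes the minimum of its arguments and ⊗ takes their sum. Working out the expression (((0 ⊗ -5) ⊕ (1 ⊕ 3)) ⊕ ((3 ⊗ 2) ⊕ (1 ⊗ -5))) gives -5.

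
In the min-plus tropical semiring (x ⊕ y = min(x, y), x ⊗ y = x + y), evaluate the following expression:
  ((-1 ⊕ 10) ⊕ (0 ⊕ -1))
((-1 ⊕ 10) ⊕ (0 ⊕ -1)) = -1

Expand innermost to outermost. Recall ⊕ takes the minimum of its arguments and ⊗ takes their sum. Working out the expression ((-1 ⊕ 10) ⊕ (0 ⊕ -1)) gives -1.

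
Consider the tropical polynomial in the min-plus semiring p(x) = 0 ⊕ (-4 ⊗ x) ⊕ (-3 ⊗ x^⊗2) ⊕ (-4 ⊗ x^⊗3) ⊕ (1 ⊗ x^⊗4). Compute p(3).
p(3) = -1

A tropical monomial a ⊗ x^⊗i evaluates to a + i · x. Evaluating each term at x = 3:
  Term 0 contributes 0 + 0 · 3 = 0
  Term 1 contributes -4 + 1 · 3 = -1
  Term 2 contributes -3 + 2 · 3 = 3
  Term 3 contributes -4 + 3 · 3 = 5
  Term 4 contributes 1 + 4 · 3 = 13
p(3) = ⊕ of these = min[0, -1, 3, 5, 13] = -1.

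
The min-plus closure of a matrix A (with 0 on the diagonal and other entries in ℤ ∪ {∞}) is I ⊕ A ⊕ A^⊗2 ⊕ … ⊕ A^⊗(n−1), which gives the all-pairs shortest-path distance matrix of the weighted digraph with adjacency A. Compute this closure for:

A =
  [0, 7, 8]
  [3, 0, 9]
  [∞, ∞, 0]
Closure =
  [0, 7, 8]
  [3, 0, 9]
  [∞, ∞, 0]

This is the Floyd-Warshall all-pairs shortest-path computation. For each intermediate vertex k = 0, 1, …, 2, update dist[i][j] ← min(dist[i][j], dist[i][k] + dist[k][j]). The final matrix gives, for each (i, j), the minimum total weight of any directed path from i to j (possibly empty when i = j).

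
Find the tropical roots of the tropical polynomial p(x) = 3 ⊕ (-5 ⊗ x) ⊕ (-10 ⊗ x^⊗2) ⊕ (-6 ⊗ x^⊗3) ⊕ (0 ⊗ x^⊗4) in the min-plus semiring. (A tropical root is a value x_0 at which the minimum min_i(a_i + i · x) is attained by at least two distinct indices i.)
Roots: {-6, -4, 5, 8}

Each tropical root is a break point of the lower envelope of the lines y = a_i + i · x (there are 5 lines, with slopes 0, 1, ..., 4). Only the lines that attain the minimum somewhere contribute to roots; other lines are dominated. Here the surviving (envelope) indices are i = 4, i = 3, i = 2, i = 1, i = 0.
Intersections between consecutive envelope lines give the roots: for adjacent envelope indices i < j the intersection is x = (a_i − a_j) / (j − i). Reading off the sorted break points: {-6, -4, 5, 8}.
Verification: at each break x_0, at least two indices attain the minimum of min_i(a_i + i · x_0).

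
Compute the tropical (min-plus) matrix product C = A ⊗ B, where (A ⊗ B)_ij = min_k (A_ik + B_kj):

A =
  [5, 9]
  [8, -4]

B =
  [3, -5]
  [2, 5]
A ⊗ B =
  [8, 0]
  [-2, 1]

Apply the min-plus product entry-by-entry:
  C[0][0] = min over k of (A[0][0] + B[0][0] = 5 + 3 = 8, A[0][1] + B[1][0] = 9 + 2 = 11) = 8 (attained at k = 0)
  C[0][1] = min over k of (A[0][0] + B[0][1] = 5 + -5 = 0, A[0][1] + B[1][1] = 9 + 5 = 14) = 0 (attained at k = 0)
  C[1][0] = min over k of (A[1][0] + B[0][0] = 8 + 3 = 11, A[1][1] + B[1][0] = -4 + 2 = -2) = -2 (attained at k = 1)
  C[1][1] = min over k of (A[1][0] + B[0][1] = 8 + -5 = 3, A[1][1] + B[1][1] = -4 + 5 = 1) = 1 (attained at k = 1)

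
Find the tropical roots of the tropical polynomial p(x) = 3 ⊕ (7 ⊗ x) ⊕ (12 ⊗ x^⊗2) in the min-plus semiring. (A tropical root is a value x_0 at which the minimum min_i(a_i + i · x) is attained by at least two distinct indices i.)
Roots: {-5, -4}

Each tropical root is a break point of the lower envelope of the lines y = a_i + i · x (there are 3 lines, with slopes 0, 1, ..., 2). Only the lines that attain the minimum somewhere contribute to roots; other lines are dominated. Here the surviving (envelope) indices are i = 2, i = 1, i = 0.
Intersections between consecutive envelope lines give the roots: for adjacent envelope indices i < j the intersection is x = (a_i − a_j) / (j − i). Reading off the sorted break points: {-5, -4}.
Verification: at each break x_0, at least two indices attain the minimum of min_i(a_i + i · x_0).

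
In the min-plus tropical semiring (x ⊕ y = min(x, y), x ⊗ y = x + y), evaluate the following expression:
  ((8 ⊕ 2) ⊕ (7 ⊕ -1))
((8 ⊕ 2) ⊕ (7 ⊕ -1)) = -1

Expand innermost to outermost. Recall ⊕ takes the minimum of its arguments and ⊗ takes their sum. Working out the expression ((8 ⊕ 2) ⊕ (7 ⊕ -1)) gives -1.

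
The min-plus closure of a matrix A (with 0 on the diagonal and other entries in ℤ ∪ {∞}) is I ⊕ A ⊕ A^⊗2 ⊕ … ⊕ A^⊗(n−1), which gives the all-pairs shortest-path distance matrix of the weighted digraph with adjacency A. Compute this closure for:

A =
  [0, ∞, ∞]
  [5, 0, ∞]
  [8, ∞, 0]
Closure =
  [0, ∞, ∞]
  [5, 0, ∞]
  [8, ∞, 0]

This is the Floyd-Warshall all-pairs shortest-path computation. For each intermediate vertex k = 0, 1, …, 2, update dist[i][j] ← min(dist[i][j], dist[i][k] + dist[k][j]). The final matrix gives, for each (i, j), the minimum total weight of any directed path from i to j (possibly empty when i = j).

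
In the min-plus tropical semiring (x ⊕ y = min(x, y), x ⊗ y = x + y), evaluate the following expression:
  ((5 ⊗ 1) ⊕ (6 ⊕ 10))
((5 ⊗ 1) ⊕ (6 ⊕ 10)) = 6

Expand innermost to outermost. Recall ⊕ takes the minimum of its arguments and ⊗ takes their sum. Working out the expression ((5 ⊗ 1) ⊕ (6 ⊕ 10)) gives 6.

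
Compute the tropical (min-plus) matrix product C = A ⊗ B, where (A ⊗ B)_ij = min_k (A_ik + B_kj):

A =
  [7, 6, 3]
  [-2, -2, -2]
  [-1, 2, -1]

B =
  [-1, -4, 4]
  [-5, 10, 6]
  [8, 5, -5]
A ⊗ B =
  [1, 3, -2]
  [-7, -6, -7]
  [-3, -5, -6]

Apply the min-plus product entry-by-entry:
  C[0][0] = min over k of (A[0][0] + B[0][0] = 7 + -1 = 6, A[0][1] + B[1][0] = 6 + -5 = 1, A[0][2] + B[2][0] = 3 + 8 = 11) = 1 (attained at k = 1)
  C[0][1] = min over k of (A[0][0] + B[0][1] = 7 + -4 = 3, A[0][1] + B[1][1] = 6 + 10 = 16, A[0][2] + B[2][1] = 3 + 5 = 8) = 3 (attained at k = 0)
  C[0][2] = min over k of (A[0][0] + B[0][2] = 7 + 4 = 11, A[0][1] + B[1][2] = 6 + 6 = 12, A[0][2] + B[2][2] = 3 + -5 = -2) = -2 (attained at k = 2)
  C[1][0] = min over k of (A[1][0] + B[0][0] = -2 + -1 = -3, A[1][1] + B[1][0] = -2 + -5 = -7, A[1][2] + B[2][0] = -2 + 8 = 6) = -7 (attained at k = 1)
  C[1][1] = min over k of (A[1][0] + B[0][1] = -2 + -4 = -6, A[1][1] + B[1][1] = -2 + 10 = 8, A[1][2] + B[2][1] = -2 + 5 = 3) = -6 (attained at k = 0)
  C[1][2] = min over k of (A[1][0] + B[0][2] = -2 + 4 = 2, A[1][1] + B[1][2] = -2 + 6 = 4, A[1][2] + B[2][2] = -2 + -5 = -7) = -7 (attained at k = 2)
  C[2][0] = min over k of (A[2][0] + B[0][0] = -1 + -1 = -2, A[2][1] + B[1][0] = 2 + -5 = -3, A[2][2] + B[2][0] = -1 + 8 = 7) = -3 (attained at k = 1)
  C[2][1] = min over k of (A[2][0] + B[0][1] = -1 + -4 = -5, A[2][1] + B[1][1] = 2 + 10 = 12, A[2][2] + B[2][1] = -1 + 5 = 4) = -5 (attained at k = 0)
  C[2][2] = min over k of (A[2][0] + B[0][2] = -1 + 4 = 3, A[2][1] + B[1][2] = 2 + 6 = 8, A[2][2] + B[2][2] = -1 + -5 = -6) = -6 (attained at k = 2)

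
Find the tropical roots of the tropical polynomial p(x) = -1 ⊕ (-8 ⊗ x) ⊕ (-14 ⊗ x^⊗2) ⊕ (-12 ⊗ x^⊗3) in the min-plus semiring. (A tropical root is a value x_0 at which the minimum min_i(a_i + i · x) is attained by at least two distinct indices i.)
Roots: {-2, 6, 7}

Each tropical root is a break point of the lower envelope of the lines y = a_i + i · x (there are 4 lines, with slopes 0, 1, ..., 3). Only the lines that attain the minimum somewhere contribute to roots; other lines are dominated. Here the surviving (envelope) indices are i = 3, i = 2, i = 1, i = 0.
Intersections between consecutive envelope lines give the roots: for adjacent envelope indices i < j the intersection is x = (a_i − a_j) / (j − i). Reading off the sorted break points: {-2, 6, 7}.
Verification: at each break x_0, at least two indices attain the minimum of min_i(a_i + i · x_0).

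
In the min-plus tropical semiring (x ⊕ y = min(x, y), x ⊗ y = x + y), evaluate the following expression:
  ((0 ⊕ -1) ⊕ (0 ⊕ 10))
((0 ⊕ -1) ⊕ (0 ⊕ 10)) = -1

Expand innermost to outermost. Recall ⊕ takes the minimum of its arguments and ⊗ takes their sum. Working out the expression ((0 ⊕ -1) ⊕ (0 ⊕ 10)) gives -1.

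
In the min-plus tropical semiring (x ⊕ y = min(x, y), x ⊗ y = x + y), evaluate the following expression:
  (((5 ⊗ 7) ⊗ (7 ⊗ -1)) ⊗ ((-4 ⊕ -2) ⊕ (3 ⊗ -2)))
(((5 ⊗ 7) ⊗ (7 ⊗ -1)) ⊗ ((-4 ⊕ -2) ⊕ (3 ⊗ -2))) = 14

Expand innermost to outermost. Recall ⊕ takes the minimum of its arguments and ⊗ takes their sum. Working out the expression (((5 ⊗ 7) ⊗ (7 ⊗ -1)) ⊗ ((-4 ⊕ -2) ⊕ (3 ⊗ -2))) gives 14.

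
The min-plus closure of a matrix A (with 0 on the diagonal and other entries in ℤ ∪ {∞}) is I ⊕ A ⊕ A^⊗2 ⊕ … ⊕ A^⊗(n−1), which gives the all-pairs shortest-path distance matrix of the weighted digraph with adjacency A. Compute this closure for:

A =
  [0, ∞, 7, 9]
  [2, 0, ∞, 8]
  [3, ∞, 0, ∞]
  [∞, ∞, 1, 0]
Closure =
  [0, ∞, 7, 9]
  [2, 0, 9, 8]
  [3, ∞, 0, 12]
  [4, ∞, 1, 0]

This is the Floyd-Warshall all-pairs shortest-path computation. For each intermediate vertex k = 0, 1, …, 3, update dist[i][j] ← min(dist[i][j], dist[i][k] + dist[k][j]). The final matrix gives, for each (i, j), the minimum total weight of any directed path from i to j (possibly empty when i = j).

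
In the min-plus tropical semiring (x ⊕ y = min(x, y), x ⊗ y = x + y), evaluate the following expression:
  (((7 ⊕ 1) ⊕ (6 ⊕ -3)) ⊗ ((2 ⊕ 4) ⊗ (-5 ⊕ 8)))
(((7 ⊕ 1) ⊕ (6 ⊕ -3)) ⊗ ((2 ⊕ 4) ⊗ (-5 ⊕ 8))) = -6

Expand innermost to outermost. Recall ⊕ takes the minimum of its arguments and ⊗ takes their sum. Working out the expression (((7 ⊕ 1) ⊕ (6 ⊕ -3)) ⊗ ((2 ⊕ 4) ⊗ (-5 ⊕ 8))) gives -6.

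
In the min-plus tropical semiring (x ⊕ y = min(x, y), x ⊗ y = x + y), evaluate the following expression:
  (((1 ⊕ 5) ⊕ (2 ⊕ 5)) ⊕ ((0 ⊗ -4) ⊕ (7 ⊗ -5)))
(((1 ⊕ 5) ⊕ (2 ⊕ 5)) ⊕ ((0 ⊗ -4) ⊕ (7 ⊗ -5))) = -4

Expand innermost to outermost. Recall ⊕ takes the minimum of its arguments and ⊗ takes their sum. Working out the expression (((1 ⊕ 5) ⊕ (2 ⊕ 5)) ⊕ ((0 ⊗ -4) ⊕ (7 ⊗ -5))) gives -4.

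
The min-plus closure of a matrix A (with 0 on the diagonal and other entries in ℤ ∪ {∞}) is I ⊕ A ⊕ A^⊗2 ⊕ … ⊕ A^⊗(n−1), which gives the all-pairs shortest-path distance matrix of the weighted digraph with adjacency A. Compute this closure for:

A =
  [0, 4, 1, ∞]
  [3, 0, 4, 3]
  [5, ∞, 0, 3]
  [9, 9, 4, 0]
Closure =
  [0, 4, 1, 4]
  [3, 0, 4, 3]
  [5, 9, 0, 3]
  [9, 9, 4, 0]

This is the Floyd-Warshall all-pairs shortest-path computation. For each intermediate vertex k = 0, 1, …, 3, update dist[i][j] ← min(dist[i][j], dist[i][k] + dist[k][j]). The final matrix gives, for each (i, j), the minimum total weight of any directed path from i to j (possibly empty when i = j).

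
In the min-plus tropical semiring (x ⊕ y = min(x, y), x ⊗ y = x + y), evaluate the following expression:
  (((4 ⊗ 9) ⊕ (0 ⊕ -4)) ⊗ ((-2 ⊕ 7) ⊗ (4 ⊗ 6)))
(((4 ⊗ 9) ⊕ (0 ⊕ -4)) ⊗ ((-2 ⊕ 7) ⊗ (4 ⊗ 6))) = 4

Expand innermost to outermost. Recall ⊕ takes the minimum of its arguments and ⊗ takes their sum. Working out the expression (((4 ⊗ 9) ⊕ (0 ⊕ -4)) ⊗ ((-2 ⊕ 7) ⊗ (4 ⊗ 6))) gives 4.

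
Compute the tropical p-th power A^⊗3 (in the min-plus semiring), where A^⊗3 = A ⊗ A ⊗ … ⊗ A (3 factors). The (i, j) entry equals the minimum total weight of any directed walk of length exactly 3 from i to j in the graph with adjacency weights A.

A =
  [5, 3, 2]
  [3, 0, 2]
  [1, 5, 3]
A^⊗3 =
  [6, 3, 5]
  [3, 0, 2]
  [4, 4, 6]

Each entry (A^⊗3)_ij equals the minimum over all length-3 walks i = v_0 → v_1 → … → v_3 = j of Σ_t A[v_t][v_{t+1}]. For example, for (i, j) = (0, 2) we minimise over 9 possible intermediate vertex sequences; the minimum is 5, attained along the walk 0 → 1 → 1 → 2.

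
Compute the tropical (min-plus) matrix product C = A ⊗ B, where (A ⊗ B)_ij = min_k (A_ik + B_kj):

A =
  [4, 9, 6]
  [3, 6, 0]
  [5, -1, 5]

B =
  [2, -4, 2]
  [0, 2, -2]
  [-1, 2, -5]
A ⊗ B =
  [5, 0, 1]
  [-1, -1, -5]
  [-1, 1, -3]

Apply the min-plus product entry-by-entry:
  C[0][0] = min over k of (A[0][0] + B[0][0] = 4 + 2 = 6, A[0][1] + B[1][0] = 9 + 0 = 9, A[0][2] + B[2][0] = 6 + -1 = 5) = 5 (attained at k = 2)
  C[0][1] = min over k of (A[0][0] + B[0][1] = 4 + -4 = 0, A[0][1] + B[1][1] = 9 + 2 = 11, A[0][2] + B[2][1] = 6 + 2 = 8) = 0 (attained at k = 0)
  C[0][2] = min over k of (A[0][0] + B[0][2] = 4 + 2 = 6, A[0][1] + B[1][2] = 9 + -2 = 7, A[0][2] + B[2][2] = 6 + -5 = 1) = 1 (attained at k = 2)
  C[1][0] = min over k of (A[1][0] + B[0][0] = 3 + 2 = 5, A[1][1] + B[1][0] = 6 + 0 = 6, A[1][2] + B[2][0] = 0 + -1 = -1) = -1 (attained at k = 2)
  C[1][1] = min over k of (A[1][0] + B[0][1] = 3 + -4 = -1, A[1][1] + B[1][1] = 6 + 2 = 8, A[1][2] + B[2][1] = 0 + 2 = 2) = -1 (attained at k = 0)
  C[1][2] = min over k of (A[1][0] + B[0][2] = 3 + 2 = 5, A[1][1] + B[1][2] = 6 + -2 = 4, A[1][2] + B[2][2] = 0 + -5 = -5) = -5 (attained at k = 2)
  C[2][0] = min over k of (A[2][0] + B[0][0] = 5 + 2 = 7, A[2][1] + B[1][0] = -1 + 0 = -1, A[2][2] + B[2][0] = 5 + -1 = 4) = -1 (attained at k = 1)
  C[2][1] = min over k of (A[2][0] + B[0][1] = 5 + -4 = 1, A[2][1] + B[1][1] = -1 + 2 = 1, A[2][2] + B[2][1] = 5 + 2 = 7) = 1 (attained at k = 0)
  C[2][2] = min over k of (A[2][0] + B[0][2] = 5 + 2 = 7, A[2][1] + B[1][2] = -1 + -2 = -3, A[2][2] + B[2][2] = 5 + -5 = 0) = -3 (attained at k = 1)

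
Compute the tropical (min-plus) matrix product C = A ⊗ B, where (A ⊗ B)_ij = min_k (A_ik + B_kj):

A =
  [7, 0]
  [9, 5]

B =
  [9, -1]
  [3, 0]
A ⊗ B =
  [3, 0]
  [8, 5]

Apply the min-plus product entry-by-entry:
  C[0][0] = min over k of (A[0][0] + B[0][0] = 7 + 9 = 16, A[0][1] + B[1][0] = 0 + 3 = 3) = 3 (attained at k = 1)
  C[0][1] = min over k of (A[0][0] + B[0][1] = 7 + -1 = 6, A[0][1] + B[1][1] = 0 + 0 = 0) = 0 (attained at k = 1)
  C[1][0] = min over k of (A[1][0] + B[0][0] = 9 + 9 = 18, A[1][1] + B[1][0] = 5 + 3 = 8) = 8 (attained at k = 1)
  C[1][1] = min over k of (A[1][0] + B[0][1] = 9 + -1 = 8, A[1][1] + B[1][1] = 5 + 0 = 5) = 5 (attained at k = 1)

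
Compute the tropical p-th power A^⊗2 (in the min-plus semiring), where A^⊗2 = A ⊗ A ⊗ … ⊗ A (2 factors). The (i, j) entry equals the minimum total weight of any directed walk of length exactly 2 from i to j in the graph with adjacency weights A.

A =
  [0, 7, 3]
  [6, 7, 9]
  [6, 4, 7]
A^⊗2 =
  [0, 7, 3]
  [6, 13, 9]
  [6, 11, 9]

Each entry (A^⊗2)_ij equals the minimum over all length-2 walks i = v_0 → v_1 → … → v_2 = j of Σ_t A[v_t][v_{t+1}]. For example, for (i, j) = (0, 2) we minimise over 3 possible intermediate vertex sequences; the minimum is 3, attained along the walk 0 → 0 → 2.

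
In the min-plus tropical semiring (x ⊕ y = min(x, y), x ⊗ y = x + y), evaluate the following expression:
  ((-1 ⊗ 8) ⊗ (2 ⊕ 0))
((-1 ⊗ 8) ⊗ (2 ⊕ 0)) = 7

Expand innermost to outermost. Recall ⊕ takes the minimum of its arguments and ⊗ takes their sum. Working out the expression ((-1 ⊗ 8) ⊗ (2 ⊕ 0)) gives 7.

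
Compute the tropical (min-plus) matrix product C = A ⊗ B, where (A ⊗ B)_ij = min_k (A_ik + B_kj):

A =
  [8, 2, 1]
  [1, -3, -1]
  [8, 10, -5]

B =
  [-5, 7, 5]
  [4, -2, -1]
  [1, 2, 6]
A ⊗ B =
  [2, 0, 1]
  [-4, -5, -4]
  [-4, -3, 1]

Apply the min-plus product entry-by-entry:
  C[0][0] = min over k of (A[0][0] + B[0][0] = 8 + -5 = 3, A[0][1] + B[1][0] = 2 + 4 = 6, A[0][2] + B[2][0] = 1 + 1 = 2) = 2 (attained at k = 2)
  C[0][1] = min over k of (A[0][0] + B[0][1] = 8 + 7 = 15, A[0][1] + B[1][1] = 2 + -2 = 0, A[0][2] + B[2][1] = 1 + 2 = 3) = 0 (attained at k = 1)
  C[0][2] = min over k of (A[0][0] + B[0][2] = 8 + 5 = 13, A[0][1] + B[1][2] = 2 + -1 = 1, A[0][2] + B[2][2] = 1 + 6 = 7) = 1 (attained at k = 1)
  C[1][0] = min over k of (A[1][0] + B[0][0] = 1 + -5 = -4, A[1][1] + B[1][0] = -3 + 4 = 1, A[1][2] + B[2][0] = -1 + 1 = 0) = -4 (attained at k = 0)
  C[1][1] = min over k of (A[1][0] + B[0][1] = 1 + 7 = 8, A[1][1] + B[1][1] = -3 + -2 = -5, A[1][2] + B[2][1] = -1 + 2 = 1) = -5 (attained at k = 1)
  C[1][2] = min over k of (A[1][0] + B[0][2] = 1 + 5 = 6, A[1][1] + B[1][2] = -3 + -1 = -4, A[1][2] + B[2][2] = -1 + 6 = 5) = -4 (attained at k = 1)
  C[2][0] = min over k of (A[2][0] + B[0][0] = 8 + -5 = 3, A[2][1] + B[1][0] = 10 + 4 = 14, A[2][2] + B[2][0] = -5 + 1 = -4) = -4 (attained at k = 2)
  C[2][1] = min over k of (A[2][0] + B[0][1] = 8 + 7 = 15, A[2][1] + B[1][1] = 10 + -2 = 8, A[2][2] + B[2][1] = -5 + 2 = -3) = -3 (attained at k = 2)
  C[2][2] = min over k of (A[2][0] + B[0][2] = 8 + 5 = 13, A[2][1] + B[1][2] = 10 + -1 = 9, A[2][2] + B[2][2] = -5 + 6 = 1) = 1 (attained at k = 2)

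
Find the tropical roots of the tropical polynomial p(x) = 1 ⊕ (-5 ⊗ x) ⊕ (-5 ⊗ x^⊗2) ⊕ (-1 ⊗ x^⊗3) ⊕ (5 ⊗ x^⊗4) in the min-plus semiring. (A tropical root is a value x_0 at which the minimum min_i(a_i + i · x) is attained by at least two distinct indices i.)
Roots: {-6, -4, 0, 6}

Each tropical root is a break point of the lower envelope of the lines y = a_i + i · x (there are 5 lines, with slopes 0, 1, ..., 4). Only the lines that attain the minimum somewhere contribute to roots; other lines are dominated. Here the surviving (envelope) indices are i = 4, i = 3, i = 2, i = 1, i = 0.
Intersections between consecutive envelope lines give the roots: for adjacent envelope indices i < j the intersection is x = (a_i − a_j) / (j − i). Reading off the sorted break points: {-6, -4, 0, 6}.
Verification: at each break x_0, at least two indices attain the minimum of min_i(a_i + i · x_0).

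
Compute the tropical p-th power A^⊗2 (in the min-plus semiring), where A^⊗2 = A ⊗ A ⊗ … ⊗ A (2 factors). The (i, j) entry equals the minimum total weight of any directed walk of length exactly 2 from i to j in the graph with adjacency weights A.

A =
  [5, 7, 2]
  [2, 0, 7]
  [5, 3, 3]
A^⊗2 =
  [7, 5, 5]
  [2, 0, 4]
  [5, 3, 6]

Each entry (A^⊗2)_ij equals the minimum over all length-2 walks i = v_0 → v_1 → … → v_2 = j of Σ_t A[v_t][v_{t+1}]. For example, for (i, j) = (0, 2) we minimise over 3 possible intermediate vertex sequences; the minimum is 5, attained along the walk 0 → 2 → 2.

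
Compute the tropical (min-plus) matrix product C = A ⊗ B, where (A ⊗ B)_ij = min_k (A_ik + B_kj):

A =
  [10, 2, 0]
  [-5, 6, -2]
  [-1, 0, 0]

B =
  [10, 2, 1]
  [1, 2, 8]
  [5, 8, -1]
A ⊗ B =
  [3, 4, -1]
  [3, -3, -4]
  [1, 1, -1]

Apply the min-plus product entry-by-entry:
  C[0][0] = min over k of (A[0][0] + B[0][0] = 10 + 10 = 20, A[0][1] + B[1][0] = 2 + 1 = 3, A[0][2] + B[2][0] = 0 + 5 = 5) = 3 (attained at k = 1)
  C[0][1] = min over k of (A[0][0] + B[0][1] = 10 + 2 = 12, A[0][1] + B[1][1] = 2 + 2 = 4, A[0][2] + B[2][1] = 0 + 8 = 8) = 4 (attained at k = 1)
  C[0][2] = min over k of (A[0][0] + B[0][2] = 10 + 1 = 11, A[0][1] + B[1][2] = 2 + 8 = 10, A[0][2] + B[2][2] = 0 + -1 = -1) = -1 (attained at k = 2)
  C[1][0] = min over k of (A[1][0] + B[0][0] = -5 + 10 = 5, A[1][1] + B[1][0] = 6 + 1 = 7, A[1][2] + B[2][0] = -2 + 5 = 3) = 3 (attained at k = 2)
  C[1][1] = min over k of (A[1][0] + B[0][1] = -5 + 2 = -3, A[1][1] + B[1][1] = 6 + 2 = 8, A[1][2] + B[2][1] = -2 + 8 = 6) = -3 (attained at k = 0)
  C[1][2] = min over k of (A[1][0] + B[0][2] = -5 + 1 = -4, A[1][1] + B[1][2] = 6 + 8 = 14, A[1][2] + B[2][2] = -2 + -1 = -3) = -4 (attained at k = 0)
  C[2][0] = min over k of (A[2][0] + B[0][0] = -1 + 10 = 9, A[2][1] + B[1][0] = 0 + 1 = 1, A[2][2] + B[2][0] = 0 + 5 = 5) = 1 (attained at k = 1)
  C[2][1] = min over k of (A[2][0] + B[0][1] = -1 + 2 = 1, A[2][1] + B[1][1] = 0 + 2 = 2, A[2][2] + B[2][1] = 0 + 8 = 8) = 1 (attained at k = 0)
  C[2][2] = min over k of (A[2][0] + B[0][2] = -1 + 1 = 0, A[2][1] + B[1][2] = 0 + 8 = 8, A[2][2] + B[2][2] = 0 + -1 = -1) = -1 (attained at k = 2)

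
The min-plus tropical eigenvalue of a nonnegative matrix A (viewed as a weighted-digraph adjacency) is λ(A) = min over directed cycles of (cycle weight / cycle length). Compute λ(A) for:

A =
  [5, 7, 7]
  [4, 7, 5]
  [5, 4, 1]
λ(A) = 1

Enumerate directed cycles and compute their means (weight / length). Sample:
  cycle 0 → 0: weight = 5, length = 1, mean = 5/1 ≈ 5.000
  cycle 1 → 1: weight = 7, length = 1, mean = 7/1 ≈ 7.000
  cycle 2 → 2: weight = 1, length = 1, mean = 1/1 ≈ 1.000
  cycle 0 → 1 → 0: weight = 11, length = 2, mean = 11/2 ≈ 5.500
  cycle 0 → 2 → 0: weight = 12, length = 2, mean = 12/2 ≈ 6.000
  cycle 1 → 0 → 1: weight = 11, length = 2, mean = 11/2 ≈ 5.500
Minimum mean = 1.000, attained e.g. along the cycle 2 → 2 with weight 1 and length 1. So λ(A) = 1/1 = 1.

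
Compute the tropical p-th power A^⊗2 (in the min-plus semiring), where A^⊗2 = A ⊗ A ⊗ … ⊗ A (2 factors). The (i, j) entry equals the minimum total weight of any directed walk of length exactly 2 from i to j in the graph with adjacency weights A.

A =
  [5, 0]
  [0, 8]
A^⊗2 =
  [0, 5]
  [5, 0]

Each entry (A^⊗2)_ij equals the minimum over all length-2 walks i = v_0 → v_1 → … → v_2 = j of Σ_t A[v_t][v_{t+1}]. For example, for (i, j) = (0, 1) we minimise over 2 possible intermediate vertex sequences; the minimum is 5, attained along the walk 0 → 0 → 1.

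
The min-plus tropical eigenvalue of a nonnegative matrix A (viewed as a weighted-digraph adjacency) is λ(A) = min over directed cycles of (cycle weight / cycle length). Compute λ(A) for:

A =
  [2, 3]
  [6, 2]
λ(A) = 2

Enumerate directed cycles and compute their means (weight / length). Sample:
  cycle 0 → 0: weight = 2, length = 1, mean = 2/1 ≈ 2.000
  cycle 1 → 1: weight = 2, length = 1, mean = 2/1 ≈ 2.000
  cycle 0 → 1 → 0: weight = 9, length = 2, mean = 9/2 ≈ 4.500
  cycle 1 → 0 → 1: weight = 9, length = 2, mean = 9/2 ≈ 4.500
Minimum mean = 2.000, attained e.g. along the cycle 0 → 0 with weight 2 and length 1. So λ(A) = 2/1 = 2.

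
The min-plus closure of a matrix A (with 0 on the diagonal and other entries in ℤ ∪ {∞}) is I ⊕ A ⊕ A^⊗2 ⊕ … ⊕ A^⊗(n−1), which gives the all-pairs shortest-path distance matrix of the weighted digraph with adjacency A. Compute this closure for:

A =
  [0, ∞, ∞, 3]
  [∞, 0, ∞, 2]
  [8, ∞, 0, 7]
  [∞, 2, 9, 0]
Closure =
  [0, 5, 12, 3]
  [19, 0, 11, 2]
  [8, 9, 0, 7]
  [17, 2, 9, 0]

This is the Floyd-Warshall all-pairs shortest-path computation. For each intermediate vertex k = 0, 1, …, 3, update dist[i][j] ← min(dist[i][j], dist[i][k] + dist[k][j]). The final matrix gives, for each (i, j), the minimum total weight of any directed path from i to j (possibly empty when i = j).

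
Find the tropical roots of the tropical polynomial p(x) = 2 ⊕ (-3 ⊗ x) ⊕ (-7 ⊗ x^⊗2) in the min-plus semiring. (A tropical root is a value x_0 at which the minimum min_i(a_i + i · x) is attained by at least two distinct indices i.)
Roots: {4, 5}

Each tropical root is a break point of the lower envelope of the lines y = a_i + i · x (there are 3 lines, with slopes 0, 1, ..., 2). Only the lines that attain the minimum somewhere contribute to roots; other lines are dominated. Here the surviving (envelope) indices are i = 2, i = 1, i = 0.
Intersections between consecutive envelope lines give the roots: for adjacent envelope indices i < j the intersection is x = (a_i − a_j) / (j − i). Reading off the sorted break points: {4, 5}.
Verification: at each break x_0, at least two indices attain the minimum of min_i(a_i + i · x_0).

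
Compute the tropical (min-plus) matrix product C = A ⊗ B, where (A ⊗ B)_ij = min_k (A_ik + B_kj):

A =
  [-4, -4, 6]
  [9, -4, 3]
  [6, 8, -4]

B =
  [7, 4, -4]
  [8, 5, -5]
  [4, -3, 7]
A ⊗ B =
  [3, 0, -9]
  [4, 0, -9]
  [0, -7, 2]

Apply the min-plus product entry-by-entry:
  C[0][0] = min over k of (A[0][0] + B[0][0] = -4 + 7 = 3, A[0][1] + B[1][0] = -4 + 8 = 4, A[0][2] + B[2][0] = 6 + 4 = 10) = 3 (attained at k = 0)
  C[0][1] = min over k of (A[0][0] + B[0][1] = -4 + 4 = 0, A[0][1] + B[1][1] = -4 + 5 = 1, A[0][2] + B[2][1] = 6 + -3 = 3) = 0 (attained at k = 0)
  C[0][2] = min over k of (A[0][0] + B[0][2] = -4 + -4 = -8, A[0][1] + B[1][2] = -4 + -5 = -9, A[0][2] + B[2][2] = 6 + 7 = 13) = -9 (attained at k = 1)
  C[1][0] = min over k of (A[1][0] + B[0][0] = 9 + 7 = 16, A[1][1] + B[1][0] = -4 + 8 = 4, A[1][2] + B[2][0] = 3 + 4 = 7) = 4 (attained at k = 1)
  C[1][1] = min over k of (A[1][0] + B[0][1] = 9 + 4 = 13, A[1][1] + B[1][1] = -4 + 5 = 1, A[1][2] + B[2][1] = 3 + -3 = 0) = 0 (attained at k = 2)
  C[1][2] = min over k of (A[1][0] + B[0][2] = 9 + -4 = 5, A[1][1] + B[1][2] = -4 + -5 = -9, A[1][2] + B[2][2] = 3 + 7 = 10) = -9 (attained at k = 1)
  C[2][0] = min over k of (A[2][0] + B[0][0] = 6 + 7 = 13, A[2][1] + B[1][0] = 8 + 8 = 16, A[2][2] + B[2][0] = -4 + 4 = 0) = 0 (attained at k = 2)
  C[2][1] = min over k of (A[2][0] + B[0][1] = 6 + 4 = 10, A[2][1] + B[1][1] = 8 + 5 = 13, A[2][2] + B[2][1] = -4 + -3 = -7) = -7 (attained at k = 2)
  C[2][2] = min over k of (A[2][0] + B[0][2] = 6 + -4 = 2, A[2][1] + B[1][2] = 8 + -5 = 3, A[2][2] + B[2][2] = -4 + 7 = 3) = 2 (attained at k = 0)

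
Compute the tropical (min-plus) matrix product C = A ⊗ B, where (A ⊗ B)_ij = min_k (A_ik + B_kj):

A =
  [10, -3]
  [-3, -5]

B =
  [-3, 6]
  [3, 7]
A ⊗ B =
  [0, 4]
  [-6, 2]

Apply the min-plus product entry-by-entry:
  C[0][0] = min over k of (A[0][0] + B[0][0] = 10 + -3 = 7, A[0][1] + B[1][0] = -3 + 3 = 0) = 0 (attained at k = 1)
  C[0][1] = min over k of (A[0][0] + B[0][1] = 10 + 6 = 16, A[0][1] + B[1][1] = -3 + 7 = 4) = 4 (attained at k = 1)
  C[1][0] = min over k of (A[1][0] + B[0][0] = -3 + -3 = -6, A[1][1] + B[1][0] = -5 + 3 = -2) = -6 (attained at k = 0)
  C[1][1] = min over k of (A[1][0] + B[0][1] = -3 + 6 = 3, A[1][1] + B[1][1] = -5 + 7 = 2) = 2 (attained at k = 1)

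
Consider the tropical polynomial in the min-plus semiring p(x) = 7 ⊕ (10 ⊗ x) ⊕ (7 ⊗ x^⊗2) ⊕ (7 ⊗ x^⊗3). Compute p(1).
p(1) = 7

A tropical monomial a ⊗ x^⊗i evaluates to a + i · x. Evaluating each term at x = 1:
  Term 0 contributes 7 + 0 · 1 = 7
  Term 1 contributes 10 + 1 · 1 = 11
  Term 2 contributes 7 + 2 · 1 = 9
  Term 3 contributes 7 + 3 · 1 = 10
p(1) = ⊕ of these = min[7, 11, 9, 10] = 7.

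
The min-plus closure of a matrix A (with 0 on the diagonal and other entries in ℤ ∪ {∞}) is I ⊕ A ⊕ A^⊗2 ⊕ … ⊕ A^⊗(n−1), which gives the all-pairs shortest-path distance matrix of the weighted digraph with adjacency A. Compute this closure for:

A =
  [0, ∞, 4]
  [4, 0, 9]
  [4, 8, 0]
Closure =
  [0, 12, 4]
  [4, 0, 8]
  [4, 8, 0]

This is the Floyd-Warshall all-pairs shortest-path computation. For each intermediate vertex k = 0, 1, …, 2, update dist[i][j] ← min(dist[i][j], dist[i][k] + dist[k][j]). The final matrix gives, for each (i, j), the minimum total weight of any directed path from i to j (possibly empty when i = j).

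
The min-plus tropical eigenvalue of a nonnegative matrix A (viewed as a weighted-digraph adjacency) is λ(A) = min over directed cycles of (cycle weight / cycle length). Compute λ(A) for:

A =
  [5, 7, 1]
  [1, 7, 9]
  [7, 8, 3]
λ(A) = 3

Enumerate directed cycles and compute their means (weight / length). Sample:
  cycle 0 → 0: weight = 5, length = 1, mean = 5/1 ≈ 5.000
  cycle 1 → 1: weight = 7, length = 1, mean = 7/1 ≈ 7.000
  cycle 2 → 2: weight = 3, length = 1, mean = 3/1 ≈ 3.000
  cycle 0 → 1 → 0: weight = 8, length = 2, mean = 8/2 ≈ 4.000
  cycle 0 → 2 → 0: weight = 8, length = 2, mean = 8/2 ≈ 4.000
  cycle 1 → 0 → 1: weight = 8, length = 2, mean = 8/2 ≈ 4.000
Minimum mean = 3.000, attained e.g. along the cycle 2 → 2 with weight 3 and length 1. So λ(A) = 3/1 = 3.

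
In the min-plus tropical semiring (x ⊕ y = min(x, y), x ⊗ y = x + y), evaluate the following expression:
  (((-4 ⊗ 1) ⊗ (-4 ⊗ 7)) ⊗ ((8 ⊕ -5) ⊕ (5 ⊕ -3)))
(((-4 ⊗ 1) ⊗ (-4 ⊗ 7)) ⊗ ((8 ⊕ -5) ⊕ (5 ⊕ -3))) = -5

Expand innermost to outermost. Recall ⊕ takes the minimum of its arguments and ⊗ takes their sum. Working out the expression (((-4 ⊗ 1) ⊗ (-4 ⊗ 7)) ⊗ ((8 ⊕ -5) ⊕ (5 ⊕ -3))) gives -5.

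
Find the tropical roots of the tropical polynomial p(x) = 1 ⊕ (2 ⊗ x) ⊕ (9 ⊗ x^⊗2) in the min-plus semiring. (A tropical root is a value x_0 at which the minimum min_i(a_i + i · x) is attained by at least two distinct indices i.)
Roots: {-7, -1}

Each tropical root is a break point of the lower envelope of the lines y = a_i + i · x (there are 3 lines, with slopes 0, 1, ..., 2). Only the lines that attain the minimum somewhere contribute to roots; other lines are dominated. Here the surviving (envelope) indices are i = 2, i = 1, i = 0.
Intersections between consecutive envelope lines give the roots: for adjacent envelope indices i < j the intersection is x = (a_i − a_j) / (j − i). Reading off the sorted break points: {-7, -1}.
Verification: at each break x_0, at least two indices attain the minimum of min_i(a_i + i · x_0).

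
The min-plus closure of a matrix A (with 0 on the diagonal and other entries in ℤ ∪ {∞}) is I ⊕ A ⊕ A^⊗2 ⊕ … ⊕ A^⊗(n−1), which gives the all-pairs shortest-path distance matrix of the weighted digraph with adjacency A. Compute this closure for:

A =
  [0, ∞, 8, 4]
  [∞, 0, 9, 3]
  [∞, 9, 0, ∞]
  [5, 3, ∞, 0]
Closure =
  [0, 7, 8, 4]
  [8, 0, 9, 3]
  [17, 9, 0, 12]
  [5, 3, 12, 0]

This is the Floyd-Warshall all-pairs shortest-path computation. For each intermediate vertex k = 0, 1, …, 3, update dist[i][j] ← min(dist[i][j], dist[i][k] + dist[k][j]). The final matrix gives, for each (i, j), the minimum total weight of any directed path from i to j (possibly empty when i = j).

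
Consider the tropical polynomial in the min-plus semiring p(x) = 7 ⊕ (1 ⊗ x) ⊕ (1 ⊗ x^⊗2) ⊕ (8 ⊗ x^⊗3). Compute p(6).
p(6) = 7

A tropical monomial a ⊗ x^⊗i evaluates to a + i · x. Evaluating each term at x = 6:
  Term 0 contributes 7 + 0 · 6 = 7
  Term 1 contributes 1 + 1 · 6 = 7
  Term 2 contributes 1 + 2 · 6 = 13
  Term 3 contributes 8 + 3 · 6 = 26
p(6) = ⊕ of these = min[7, 7, 13, 26] = 7.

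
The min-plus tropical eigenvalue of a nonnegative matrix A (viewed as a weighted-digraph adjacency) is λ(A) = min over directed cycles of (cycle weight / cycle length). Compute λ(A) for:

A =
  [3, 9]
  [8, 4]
λ(A) = 3

Enumerate directed cycles and compute their means (weight / length). Sample:
  cycle 0 → 0: weight = 3, length = 1, mean = 3/1 ≈ 3.000
  cycle 1 → 1: weight = 4, length = 1, mean = 4/1 ≈ 4.000
  cycle 0 → 1 → 0: weight = 17, length = 2, mean = 17/2 ≈ 8.500
  cycle 1 → 0 → 1: weight = 17, length = 2, mean = 17/2 ≈ 8.500
Minimum mean = 3.000, attained e.g. along the cycle 0 → 0 with weight 3 and length 1. So λ(A) = 3/1 = 3.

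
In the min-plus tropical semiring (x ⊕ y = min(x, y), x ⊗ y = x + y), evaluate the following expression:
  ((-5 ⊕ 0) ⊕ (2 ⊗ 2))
((-5 ⊕ 0) ⊕ (2 ⊗ 2)) = -5

Expand innermost to outermost. Recall ⊕ takes the minimum of its arguments and ⊗ takes their sum. Working out the expression ((-5 ⊕ 0) ⊕ (2 ⊗ 2)) gives -5.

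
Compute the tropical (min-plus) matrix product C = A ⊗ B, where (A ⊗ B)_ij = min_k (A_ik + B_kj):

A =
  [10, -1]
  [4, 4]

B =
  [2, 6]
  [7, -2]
A ⊗ B =
  [6, -3]
  [6, 2]

Apply the min-plus product entry-by-entry:
  C[0][0] = min over k of (A[0][0] + B[0][0] = 10 + 2 = 12, A[0][1] + B[1][0] = -1 + 7 = 6) = 6 (attained at k = 1)
  C[0][1] = min over k of (A[0][0] + B[0][1] = 10 + 6 = 16, A[0][1] + B[1][1] = -1 + -2 = -3) = -3 (attained at k = 1)
  C[1][0] = min over k of (A[1][0] + B[0][0] = 4 + 2 = 6, A[1][1] + B[1][0] = 4 + 7 = 11) = 6 (attained at k = 0)
  C[1][1] = min over k of (A[1][0] + B[0][1] = 4 + 6 = 10, A[1][1] + B[1][1] = 4 + -2 = 2) = 2 (attained at k = 1)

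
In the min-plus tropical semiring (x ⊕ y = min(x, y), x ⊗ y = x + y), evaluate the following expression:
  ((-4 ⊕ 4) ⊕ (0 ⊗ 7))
((-4 ⊕ 4) ⊕ (0 ⊗ 7)) = -4

Expand innermost to outermost. Recall ⊕ takes the minimum of its arguments and ⊗ takes their sum. Working out the expression ((-4 ⊕ 4) ⊕ (0 ⊗ 7)) gives -4.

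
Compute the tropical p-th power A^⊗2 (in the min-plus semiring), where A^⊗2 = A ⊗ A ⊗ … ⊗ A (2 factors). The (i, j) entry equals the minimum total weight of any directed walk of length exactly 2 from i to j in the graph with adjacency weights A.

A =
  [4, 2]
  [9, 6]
A^⊗2 =
  [8, 6]
  [13, 11]

Each entry (A^⊗2)_ij equals the minimum over all length-2 walks i = v_0 → v_1 → … → v_2 = j of Σ_t A[v_t][v_{t+1}]. For example, for (i, j) = (0, 1) we minimise over 2 possible intermediate vertex sequences; the minimum is 6, attained along the walk 0 → 0 → 1.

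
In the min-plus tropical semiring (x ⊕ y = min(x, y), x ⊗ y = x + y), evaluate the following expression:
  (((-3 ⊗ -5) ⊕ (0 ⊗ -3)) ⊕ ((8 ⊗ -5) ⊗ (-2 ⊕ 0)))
(((-3 ⊗ -5) ⊕ (0 ⊗ -3)) ⊕ ((8 ⊗ -5) ⊗ (-2 ⊕ 0))) = -8

Expand innermost to outermost. Recall ⊕ takes the minimum of its arguments and ⊗ takes their sum. Working out the expression (((-3 ⊗ -5) ⊕ (0 ⊗ -3)) ⊕ ((8 ⊗ -5) ⊗ (-2 ⊕ 0))) gives -8.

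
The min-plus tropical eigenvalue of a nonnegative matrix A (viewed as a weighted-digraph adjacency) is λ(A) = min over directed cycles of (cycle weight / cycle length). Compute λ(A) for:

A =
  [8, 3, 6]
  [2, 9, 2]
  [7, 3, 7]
λ(A) = 5/2

Enumerate directed cycles and compute their means (weight / length). Sample:
  cycle 0 → 0: weight = 8, length = 1, mean = 8/1 ≈ 8.000
  cycle 1 → 1: weight = 9, length = 1, mean = 9/1 ≈ 9.000
  cycle 2 → 2: weight = 7, length = 1, mean = 7/1 ≈ 7.000
  cycle 0 → 1 → 0: weight = 5, length = 2, mean = 5/2 ≈ 2.500
  cycle 0 → 2 → 0: weight = 13, length = 2, mean = 13/2 ≈ 6.500
  cycle 1 → 0 → 1: weight = 5, length = 2, mean = 5/2 ≈ 2.500
Minimum mean = 2.500, attained e.g. along the cycle 0 → 1 → 0 with weight 5 and length 2. So λ(A) = 5/2 = 5/2.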